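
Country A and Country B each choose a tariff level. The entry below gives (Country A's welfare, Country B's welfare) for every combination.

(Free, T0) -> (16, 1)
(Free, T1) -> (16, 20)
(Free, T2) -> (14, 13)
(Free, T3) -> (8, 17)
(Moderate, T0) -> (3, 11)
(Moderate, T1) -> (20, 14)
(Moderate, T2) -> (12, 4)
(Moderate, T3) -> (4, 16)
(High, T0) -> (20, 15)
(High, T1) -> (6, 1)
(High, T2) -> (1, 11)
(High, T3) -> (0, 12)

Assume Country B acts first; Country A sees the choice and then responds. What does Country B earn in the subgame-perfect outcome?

Solve by backward induction (Country B leads).
- T0: BR = High, leader payoff 15.
- T1: BR = Moderate, leader payoff 14.
- T2: BR = Free, leader payoff 13.
- T3: BR = Free, leader payoff 17.
Among 15, 14, 13, 17, the best is 17 at T3. Subgame-perfect outcome: (Free, T3) with payoffs (8, 17).

17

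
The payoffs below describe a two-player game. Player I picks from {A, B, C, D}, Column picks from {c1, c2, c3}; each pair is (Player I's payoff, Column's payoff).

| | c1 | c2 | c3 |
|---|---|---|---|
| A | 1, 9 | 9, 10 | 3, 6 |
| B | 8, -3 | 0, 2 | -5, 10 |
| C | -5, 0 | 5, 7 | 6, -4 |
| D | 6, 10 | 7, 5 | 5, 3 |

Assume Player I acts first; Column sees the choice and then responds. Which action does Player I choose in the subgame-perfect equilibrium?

A

Solve by backward induction (Player I leads).
- A → Column plays c2 (best of 9, 10, 6); Player I gets 9.
- B → Column plays c3 (best of -3, 2, 10); Player I gets -5.
- C → Column plays c2 (best of 0, 7, -4); Player I gets 5.
- D → Column plays c1 (best of 10, 5, 3); Player I gets 6.
Maximizing over 9, -5, 5, 6, Player I chooses A. Subgame-perfect outcome: (A, c2) with payoffs (9, 10).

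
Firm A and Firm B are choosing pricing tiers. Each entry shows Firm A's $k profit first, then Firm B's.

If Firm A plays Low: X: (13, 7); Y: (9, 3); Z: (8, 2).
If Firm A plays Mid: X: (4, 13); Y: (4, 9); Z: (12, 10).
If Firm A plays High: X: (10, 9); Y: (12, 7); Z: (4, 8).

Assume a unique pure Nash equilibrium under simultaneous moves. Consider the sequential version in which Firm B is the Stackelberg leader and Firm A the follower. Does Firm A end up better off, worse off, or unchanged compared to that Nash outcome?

Work backward from Firm A's decision.
- X: Firm A compares 13, 4, 10 and picks Low; Firm B would get 7.
- Y: Firm A compares 9, 4, 12 and picks High; Firm B would get 7.
- Z: Firm A compares 8, 12, 4 and picks Mid; Firm B would get 10.
Firm B's induced payoffs are 7, 7, 10, so Firm B commits to Z. Subgame-perfect outcome: (Mid, Z) with payoffs (12, 10).
Now find the simultaneous Nash equilibrium.
Firm A's best replies: X→Low; Y→High; Z→Mid.
Firm B's best replies: Low→X; Mid→X; High→X.
The unique mutual best reply is (Low, X), giving (13, 7).
Firm A earns 12 sequentially versus 13 at the Nash outcome: worse off.

worse off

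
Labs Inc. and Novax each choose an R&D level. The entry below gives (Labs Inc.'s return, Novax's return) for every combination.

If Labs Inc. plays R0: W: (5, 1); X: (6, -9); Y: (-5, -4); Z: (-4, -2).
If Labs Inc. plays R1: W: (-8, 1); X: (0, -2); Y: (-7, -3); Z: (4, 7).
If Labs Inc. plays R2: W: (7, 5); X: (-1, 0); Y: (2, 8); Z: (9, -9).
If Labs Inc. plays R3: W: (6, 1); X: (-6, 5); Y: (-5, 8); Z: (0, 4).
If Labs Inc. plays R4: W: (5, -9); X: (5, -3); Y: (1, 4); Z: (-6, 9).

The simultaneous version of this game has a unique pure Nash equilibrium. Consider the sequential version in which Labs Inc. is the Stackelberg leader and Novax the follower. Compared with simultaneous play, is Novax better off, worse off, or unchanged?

worse off

Novax best-responds to each possible Labs Inc. move:
- R0 → Novax plays W (best of 1, -9, -4, -2); Labs Inc. gets 5.
- R1 → Novax plays Z (best of 1, -2, -3, 7); Labs Inc. gets 4.
- R2 → Novax plays Y (best of 5, 0, 8, -9); Labs Inc. gets 2.
- R3 → Novax plays Y (best of 1, 5, 8, 4); Labs Inc. gets -5.
- R4 → Novax plays Z (best of -9, -3, 4, 9); Labs Inc. gets -6.
Labs Inc.'s induced payoffs are 5, 4, 2, -5, -6, so Labs Inc. commits to R0. Subgame-perfect outcome: (R0, W) with payoffs (5, 1).
For the simultaneous game, intersect best replies.
Labs Inc.'s best replies: W→R2; X→R0; Y→R2; Z→R2.
Novax's best replies: R0→W; R1→Z; R2→Y; R3→Y; R4→Z.
Only (R2, Y) has each player best-responding; Nash payoffs (2, 8).
Novax earns 1 sequentially versus 8 at the Nash outcome: worse off.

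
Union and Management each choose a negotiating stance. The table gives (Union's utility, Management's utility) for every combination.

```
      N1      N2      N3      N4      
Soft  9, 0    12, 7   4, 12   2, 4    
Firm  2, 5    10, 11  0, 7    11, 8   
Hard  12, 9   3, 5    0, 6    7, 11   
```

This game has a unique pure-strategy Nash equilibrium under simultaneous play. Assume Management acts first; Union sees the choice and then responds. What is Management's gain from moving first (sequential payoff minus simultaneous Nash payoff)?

Solve by backward induction (Management leads).
- N1 → Union plays Hard (best of 9, 2, 12); Management gets 9.
- N2 → Union plays Soft (best of 12, 10, 3); Management gets 7.
- N3 → Union plays Soft (best of 4, 0, 0); Management gets 12.
- N4 → Union plays Firm (best of 2, 11, 7); Management gets 8.
Maximizing over 9, 7, 12, 8, Management chooses N3. Subgame-perfect outcome: (Soft, N3) with payoffs (4, 12).
For the simultaneous game, intersect best replies.
Union's best replies: N1→Hard; N2→Soft; N3→Soft; N4→Firm.
Management's best replies: Soft→N3; Firm→N2; Hard→N4.
Only (Soft, N3) has each player best-responding; Nash payoffs (4, 12).
Management's commitment gain: 12 − 12 = 0.

0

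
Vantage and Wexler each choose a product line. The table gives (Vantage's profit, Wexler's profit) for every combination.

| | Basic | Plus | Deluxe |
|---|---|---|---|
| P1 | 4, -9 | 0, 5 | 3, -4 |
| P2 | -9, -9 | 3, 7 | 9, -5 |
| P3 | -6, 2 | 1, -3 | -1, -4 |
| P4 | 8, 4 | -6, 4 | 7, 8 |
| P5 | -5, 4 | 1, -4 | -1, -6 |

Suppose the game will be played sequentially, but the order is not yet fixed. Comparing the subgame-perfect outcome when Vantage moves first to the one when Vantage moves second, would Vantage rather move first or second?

first

If Vantage leads: Wexler's best replies are P1→Plus, P2→Plus, P3→Basic, P4→Deluxe, P5→Basic; Vantage's induced payoffs 0, 3, -6, 7, -5; outcome (P4, Deluxe), payoffs (7, 8).
If Wexler leads: Vantage's best replies are Basic→P4, Plus→P2, Deluxe→P2; Wexler's induced payoffs 4, 7, -5; outcome (P2, Plus), payoffs (3, 7).
Vantage gets 7 moving first and 3 moving second, so Vantage prefers to move first.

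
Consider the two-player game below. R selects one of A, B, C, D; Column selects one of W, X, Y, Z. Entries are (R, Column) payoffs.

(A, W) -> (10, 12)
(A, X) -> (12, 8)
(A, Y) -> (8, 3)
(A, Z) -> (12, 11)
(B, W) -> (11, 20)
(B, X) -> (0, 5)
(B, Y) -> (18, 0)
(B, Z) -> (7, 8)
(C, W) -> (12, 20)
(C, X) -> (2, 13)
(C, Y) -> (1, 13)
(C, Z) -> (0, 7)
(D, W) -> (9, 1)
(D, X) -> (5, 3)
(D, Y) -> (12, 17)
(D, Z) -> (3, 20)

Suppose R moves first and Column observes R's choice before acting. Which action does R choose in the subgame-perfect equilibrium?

C

Backward induction with R moving first.
- A → Column plays W (best of 12, 8, 3, 11); R gets 10.
- B → Column plays W (best of 20, 5, 0, 8); R gets 11.
- C → Column plays W (best of 20, 13, 13, 7); R gets 12.
- D → Column plays Z (best of 1, 3, 17, 20); R gets 3.
R's induced payoffs are 10, 11, 12, 3, so R commits to C. Subgame-perfect outcome: (C, W) with payoffs (12, 20).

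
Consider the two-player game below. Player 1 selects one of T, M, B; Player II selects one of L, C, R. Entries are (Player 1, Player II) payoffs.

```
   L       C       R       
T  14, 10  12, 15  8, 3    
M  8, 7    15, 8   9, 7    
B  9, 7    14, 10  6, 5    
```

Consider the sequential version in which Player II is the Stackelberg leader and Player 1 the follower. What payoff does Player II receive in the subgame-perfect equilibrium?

Work backward from Player 1's decision.
- L: Player 1 compares 14, 8, 9 and picks T; Player II would get 10.
- C: Player 1 compares 12, 15, 14 and picks M; Player II would get 8.
- R: Player 1 compares 8, 9, 6 and picks M; Player II would get 7.
Among 10, 8, 7, the best is 10 at L. Subgame-perfect outcome: (T, L) with payoffs (14, 10).

10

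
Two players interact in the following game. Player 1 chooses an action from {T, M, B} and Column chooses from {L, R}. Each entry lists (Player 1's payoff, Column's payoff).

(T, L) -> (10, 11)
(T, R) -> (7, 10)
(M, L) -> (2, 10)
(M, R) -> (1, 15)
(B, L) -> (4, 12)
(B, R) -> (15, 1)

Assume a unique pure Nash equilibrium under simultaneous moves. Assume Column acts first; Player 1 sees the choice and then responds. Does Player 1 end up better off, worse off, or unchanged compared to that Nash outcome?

unchanged

Work backward from Player 1's decision.
- L → Player 1 plays T (best of 10, 2, 4); Column gets 11.
- R → Player 1 plays B (best of 7, 1, 15); Column gets 1.
Maximizing over 11, 1, Column chooses L. Subgame-perfect outcome: (T, L) with payoffs (10, 11).
Under simultaneous play:
Player 1's best replies: L→T; R→B.
Column's best replies: T→L; M→R; B→L.
The unique mutual best reply is (T, L), giving (10, 11).
Player 1 earns 10 sequentially versus 10 at the Nash outcome: unchanged.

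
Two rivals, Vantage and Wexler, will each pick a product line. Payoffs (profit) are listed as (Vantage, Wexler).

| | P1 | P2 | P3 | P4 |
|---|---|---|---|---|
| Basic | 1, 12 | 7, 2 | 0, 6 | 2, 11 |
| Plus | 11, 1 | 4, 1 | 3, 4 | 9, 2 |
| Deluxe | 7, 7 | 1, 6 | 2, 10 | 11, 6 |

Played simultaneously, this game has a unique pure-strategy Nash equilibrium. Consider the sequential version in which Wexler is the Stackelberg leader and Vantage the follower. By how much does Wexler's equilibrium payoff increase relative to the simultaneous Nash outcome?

Work backward from Vantage's decision.
- P1 → Vantage plays Plus (best of 1, 11, 7); Wexler gets 1.
- P2 → Vantage plays Basic (best of 7, 4, 1); Wexler gets 2.
- P3 → Vantage plays Plus (best of 0, 3, 2); Wexler gets 4.
- P4 → Vantage plays Deluxe (best of 2, 9, 11); Wexler gets 6.
Maximizing over 1, 2, 4, 6, Wexler chooses P4. Subgame-perfect outcome: (Deluxe, P4) with payoffs (11, 6).
For the simultaneous game, intersect best replies.
Vantage's best replies: P1→Plus; P2→Basic; P3→Plus; P4→Deluxe.
Wexler's best replies: Basic→P1; Plus→P3; Deluxe→P3.
The unique mutual best reply is (Plus, P3), giving (3, 4).
Wexler's commitment gain: 6 − 4 = 2.

2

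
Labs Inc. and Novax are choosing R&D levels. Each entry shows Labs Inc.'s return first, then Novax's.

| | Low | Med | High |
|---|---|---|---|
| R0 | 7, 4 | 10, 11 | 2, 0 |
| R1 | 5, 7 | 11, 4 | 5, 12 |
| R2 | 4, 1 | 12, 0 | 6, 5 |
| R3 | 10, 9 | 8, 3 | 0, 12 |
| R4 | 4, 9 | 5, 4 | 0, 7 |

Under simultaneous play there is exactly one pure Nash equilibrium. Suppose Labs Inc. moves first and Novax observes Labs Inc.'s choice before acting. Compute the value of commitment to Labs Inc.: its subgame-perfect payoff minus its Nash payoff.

4

Solve by backward induction (Labs Inc. leads).
- R0: Novax compares 4, 11, 0 and picks Med; Labs Inc. would get 10.
- R1: Novax compares 7, 4, 12 and picks High; Labs Inc. would get 5.
- R2: Novax compares 1, 0, 5 and picks High; Labs Inc. would get 6.
- R3: Novax compares 9, 3, 12 and picks High; Labs Inc. would get 0.
- R4: Novax compares 9, 4, 7 and picks Low; Labs Inc. would get 4.
Among 10, 5, 6, 0, 4, the best is 10 at R0. Subgame-perfect outcome: (R0, Med) with payoffs (10, 11).
Under simultaneous play:
Labs Inc.'s best replies: Low→R3; Med→R2; High→R2.
Novax's best replies: R0→Med; R1→High; R2→High; R3→High; R4→Low.
Only (R2, High) has each player best-responding; Nash payoffs (6, 5).
Labs Inc.'s commitment gain: 10 − 6 = 4.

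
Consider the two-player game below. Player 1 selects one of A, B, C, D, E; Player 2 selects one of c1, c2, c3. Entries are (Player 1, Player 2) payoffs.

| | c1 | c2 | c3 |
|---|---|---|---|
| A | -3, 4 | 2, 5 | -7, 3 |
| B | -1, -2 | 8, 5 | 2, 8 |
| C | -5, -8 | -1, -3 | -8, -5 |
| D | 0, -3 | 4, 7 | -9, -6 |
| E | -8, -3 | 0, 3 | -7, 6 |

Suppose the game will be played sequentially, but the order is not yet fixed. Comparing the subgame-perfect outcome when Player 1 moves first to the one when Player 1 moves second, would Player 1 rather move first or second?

first

If Player 1 leads: Player 2's best replies are A→c2, B→c3, C→c2, D→c2, E→c3; Player 1's induced payoffs 2, 2, -1, 4, -7; outcome (D, c2), payoffs (4, 7).
If Player 2 leads: Player 1's best replies are c1→D, c2→B, c3→B; Player 2's induced payoffs -3, 5, 8; outcome (B, c3), payoffs (2, 8).
Player 1 gets 4 moving first and 2 moving second, so Player 1 prefers to move first.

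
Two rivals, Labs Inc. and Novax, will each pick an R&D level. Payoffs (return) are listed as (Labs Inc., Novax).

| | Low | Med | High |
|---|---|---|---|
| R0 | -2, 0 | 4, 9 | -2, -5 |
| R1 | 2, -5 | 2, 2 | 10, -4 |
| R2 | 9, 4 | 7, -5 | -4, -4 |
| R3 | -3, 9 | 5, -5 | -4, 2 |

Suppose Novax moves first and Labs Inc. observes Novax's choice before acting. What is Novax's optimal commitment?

Work backward from Labs Inc.'s decision.
- Low → Labs Inc. plays R2 (best of -2, 2, 9, -3); Novax gets 4.
- Med → Labs Inc. plays R2 (best of 4, 2, 7, 5); Novax gets -5.
- High → Labs Inc. plays R1 (best of -2, 10, -4, -4); Novax gets -4.
Among 4, -5, -4, the best is 4 at Low. Subgame-perfect outcome: (R2, Low) with payoffs (9, 4).

Low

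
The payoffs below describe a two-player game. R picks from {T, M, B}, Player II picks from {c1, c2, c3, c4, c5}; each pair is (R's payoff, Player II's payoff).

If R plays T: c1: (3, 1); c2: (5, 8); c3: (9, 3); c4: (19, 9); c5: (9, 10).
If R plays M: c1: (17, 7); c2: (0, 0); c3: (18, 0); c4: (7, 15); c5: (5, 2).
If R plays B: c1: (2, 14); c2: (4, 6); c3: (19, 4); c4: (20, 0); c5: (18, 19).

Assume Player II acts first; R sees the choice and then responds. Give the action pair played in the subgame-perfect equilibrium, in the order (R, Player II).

Work backward from R's decision.
- c1: BR = M, leader payoff 7.
- c2: BR = T, leader payoff 8.
- c3: BR = B, leader payoff 4.
- c4: BR = B, leader payoff 0.
- c5: BR = B, leader payoff 19.
Among 7, 8, 4, 0, 19, the best is 19 at c5. Subgame-perfect outcome: (B, c5) with payoffs (18, 19).

(B, c5)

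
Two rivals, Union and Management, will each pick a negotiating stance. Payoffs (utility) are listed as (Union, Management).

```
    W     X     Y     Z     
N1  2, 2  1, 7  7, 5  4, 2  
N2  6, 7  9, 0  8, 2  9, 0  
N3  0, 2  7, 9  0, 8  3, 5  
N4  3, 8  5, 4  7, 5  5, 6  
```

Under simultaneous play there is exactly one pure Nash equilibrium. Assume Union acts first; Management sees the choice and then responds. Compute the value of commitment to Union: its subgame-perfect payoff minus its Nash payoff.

1

Management best-responds to each possible Union move:
- N1: BR = X, leader payoff 1.
- N2: BR = W, leader payoff 6.
- N3: BR = X, leader payoff 7.
- N4: BR = W, leader payoff 3.
Maximizing over 1, 6, 7, 3, Union chooses N3. Subgame-perfect outcome: (N3, X) with payoffs (7, 9).
Under simultaneous play:
Union's best replies: W→N2; X→N2; Y→N2; Z→N2.
Management's best replies: N1→X; N2→W; N3→X; N4→W.
The unique mutual best reply is (N2, W), giving (6, 7).
Union's commitment gain: 7 − 6 = 1.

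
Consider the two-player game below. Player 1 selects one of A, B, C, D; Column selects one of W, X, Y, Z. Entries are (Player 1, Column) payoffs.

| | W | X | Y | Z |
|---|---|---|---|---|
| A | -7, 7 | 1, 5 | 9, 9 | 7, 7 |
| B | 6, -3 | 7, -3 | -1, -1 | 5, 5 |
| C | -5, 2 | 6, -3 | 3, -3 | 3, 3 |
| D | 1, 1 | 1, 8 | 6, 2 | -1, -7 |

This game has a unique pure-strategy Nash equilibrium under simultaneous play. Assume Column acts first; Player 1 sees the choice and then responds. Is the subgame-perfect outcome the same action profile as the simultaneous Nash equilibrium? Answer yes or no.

Work backward from Player 1's decision.
- W: BR = B, leader payoff -3.
- X: BR = B, leader payoff -3.
- Y: BR = A, leader payoff 9.
- Z: BR = A, leader payoff 7.
Among -3, -3, 9, 7, the best is 9 at Y. Subgame-perfect outcome: (A, Y) with payoffs (9, 9).
Under simultaneous play:
Player 1's best replies: W→B; X→B; Y→A; Z→A.
Column's best replies: A→Y; B→Z; C→Z; D→X.
Only (A, Y) has each player best-responding; Nash payoffs (9, 9).
Sequential outcome (A, Y) coincides with the Nash profile (A, Y).

yes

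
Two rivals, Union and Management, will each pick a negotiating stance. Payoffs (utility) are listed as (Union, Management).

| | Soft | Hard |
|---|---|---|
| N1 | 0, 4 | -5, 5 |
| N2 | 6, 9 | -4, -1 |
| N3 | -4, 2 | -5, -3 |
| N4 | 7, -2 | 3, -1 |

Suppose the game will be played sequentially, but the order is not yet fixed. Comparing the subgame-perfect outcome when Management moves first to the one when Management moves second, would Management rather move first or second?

second

If Union leads: Management's best replies are N1→Hard, N2→Soft, N3→Soft, N4→Hard; Union's induced payoffs -5, 6, -4, 3; outcome (N2, Soft), payoffs (6, 9).
If Management leads: Union's best replies are Soft→N4, Hard→N4; Management's induced payoffs -2, -1; outcome (N4, Hard), payoffs (3, -1).
Management gets -1 moving first and 9 moving second, so Management prefers to move second.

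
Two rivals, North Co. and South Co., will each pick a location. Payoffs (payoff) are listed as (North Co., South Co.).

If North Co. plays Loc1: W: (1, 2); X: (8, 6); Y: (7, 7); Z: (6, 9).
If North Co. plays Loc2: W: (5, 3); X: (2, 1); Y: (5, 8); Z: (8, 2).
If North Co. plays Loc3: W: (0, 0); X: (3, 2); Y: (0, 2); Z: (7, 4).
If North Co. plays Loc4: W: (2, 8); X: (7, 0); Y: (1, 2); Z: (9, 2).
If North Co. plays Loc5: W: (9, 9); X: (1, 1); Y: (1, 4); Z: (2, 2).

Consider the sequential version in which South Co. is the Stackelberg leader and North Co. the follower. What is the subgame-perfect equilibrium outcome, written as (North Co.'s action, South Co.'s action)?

North Co. best-responds to each possible South Co. move:
- W: BR = Loc5, leader payoff 9.
- X: BR = Loc1, leader payoff 6.
- Y: BR = Loc1, leader payoff 7.
- Z: BR = Loc4, leader payoff 2.
Maximizing over 9, 6, 7, 2, South Co. chooses W. Subgame-perfect outcome: (Loc5, W) with payoffs (9, 9).

(Loc5, W)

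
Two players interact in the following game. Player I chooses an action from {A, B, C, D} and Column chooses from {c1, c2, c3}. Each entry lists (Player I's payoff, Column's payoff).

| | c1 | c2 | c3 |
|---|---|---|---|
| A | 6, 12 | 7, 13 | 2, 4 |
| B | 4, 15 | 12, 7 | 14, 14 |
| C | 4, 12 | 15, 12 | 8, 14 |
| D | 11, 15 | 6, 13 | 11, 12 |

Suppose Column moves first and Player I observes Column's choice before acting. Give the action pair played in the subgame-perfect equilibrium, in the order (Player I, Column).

Work backward from Player I's decision.
- c1: Player I compares 6, 4, 4, 11 and picks D; Column would get 15.
- c2: Player I compares 7, 12, 15, 6 and picks C; Column would get 12.
- c3: Player I compares 2, 14, 8, 11 and picks B; Column would get 14.
Column's induced payoffs are 15, 12, 14, so Column commits to c1. Subgame-perfect outcome: (D, c1) with payoffs (11, 15).

(D, c1)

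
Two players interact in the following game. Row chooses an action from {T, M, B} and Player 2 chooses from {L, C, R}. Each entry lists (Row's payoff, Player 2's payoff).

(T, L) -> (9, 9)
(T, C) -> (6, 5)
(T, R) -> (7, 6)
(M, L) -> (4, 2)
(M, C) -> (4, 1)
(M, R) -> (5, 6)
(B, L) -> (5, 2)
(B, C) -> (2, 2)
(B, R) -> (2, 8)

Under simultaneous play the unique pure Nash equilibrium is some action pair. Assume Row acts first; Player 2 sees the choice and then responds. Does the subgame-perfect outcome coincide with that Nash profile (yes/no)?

Backward induction with Row moving first.
- T: Player 2 compares 9, 5, 6 and picks L; Row would get 9.
- M: Player 2 compares 2, 1, 6 and picks R; Row would get 5.
- B: Player 2 compares 2, 2, 8 and picks R; Row would get 2.
Row's induced payoffs are 9, 5, 2, so Row commits to T. Subgame-perfect outcome: (T, L) with payoffs (9, 9).
Under simultaneous play:
Row's best replies: L→T; C→T; R→T.
Player 2's best replies: T→L; M→R; B→R.
The unique mutual best reply is (T, L), giving (9, 9).
Sequential outcome (T, L) coincides with the Nash profile (T, L).

yes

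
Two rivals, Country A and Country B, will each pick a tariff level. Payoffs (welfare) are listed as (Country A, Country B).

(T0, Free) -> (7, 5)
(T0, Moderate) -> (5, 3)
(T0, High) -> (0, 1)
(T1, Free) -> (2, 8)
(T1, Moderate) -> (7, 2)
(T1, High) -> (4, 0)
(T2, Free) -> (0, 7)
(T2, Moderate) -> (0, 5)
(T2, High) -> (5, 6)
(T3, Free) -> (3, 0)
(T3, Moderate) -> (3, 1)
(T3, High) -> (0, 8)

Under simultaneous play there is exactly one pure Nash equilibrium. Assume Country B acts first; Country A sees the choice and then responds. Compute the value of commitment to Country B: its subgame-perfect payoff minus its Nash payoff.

Solve by backward induction (Country B leads).
- Free → Country A plays T0 (best of 7, 2, 0, 3); Country B gets 5.
- Moderate → Country A plays T1 (best of 5, 7, 0, 3); Country B gets 2.
- High → Country A plays T2 (best of 0, 4, 5, 0); Country B gets 6.
Country B's induced payoffs are 5, 2, 6, so Country B commits to High. Subgame-perfect outcome: (T2, High) with payoffs (5, 6).
Now find the simultaneous Nash equilibrium.
Country A's best replies: Free→T0; Moderate→T1; High→T2.
Country B's best replies: T0→Free; T1→Free; T2→Free; T3→High.
Only (T0, Free) has each player best-responding; Nash payoffs (7, 5).
Country B's commitment gain: 6 − 5 = 1.

1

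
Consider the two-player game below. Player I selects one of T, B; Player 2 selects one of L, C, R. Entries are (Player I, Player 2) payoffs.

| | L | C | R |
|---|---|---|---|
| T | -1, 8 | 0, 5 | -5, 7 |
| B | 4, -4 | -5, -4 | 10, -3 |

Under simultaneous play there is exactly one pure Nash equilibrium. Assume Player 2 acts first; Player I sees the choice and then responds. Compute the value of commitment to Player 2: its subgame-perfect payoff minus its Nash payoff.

Backward induction with Player 2 moving first.
- L: Player I compares -1, 4 and picks B; Player 2 would get -4.
- C: Player I compares 0, -5 and picks T; Player 2 would get 5.
- R: Player I compares -5, 10 and picks B; Player 2 would get -3.
Maximizing over -4, 5, -3, Player 2 chooses C. Subgame-perfect outcome: (T, C) with payoffs (0, 5).
For the simultaneous game, intersect best replies.
Player I's best replies: L→B; C→T; R→B.
Player 2's best replies: T→L; B→R.
Only (B, R) has each player best-responding; Nash payoffs (10, -3).
Player 2's commitment gain: 5 − -3 = 8.

8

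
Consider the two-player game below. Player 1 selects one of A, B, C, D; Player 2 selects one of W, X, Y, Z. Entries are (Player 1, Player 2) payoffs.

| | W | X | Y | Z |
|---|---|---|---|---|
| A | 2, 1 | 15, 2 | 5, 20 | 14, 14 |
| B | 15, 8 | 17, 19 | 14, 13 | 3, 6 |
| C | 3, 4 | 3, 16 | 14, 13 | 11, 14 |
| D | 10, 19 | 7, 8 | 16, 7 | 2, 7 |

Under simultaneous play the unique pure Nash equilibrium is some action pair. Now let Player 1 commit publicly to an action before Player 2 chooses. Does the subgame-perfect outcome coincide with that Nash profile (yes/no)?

Backward induction with Player 1 moving first.
- A: BR = Y, leader payoff 5.
- B: BR = X, leader payoff 17.
- C: BR = X, leader payoff 3.
- D: BR = W, leader payoff 10.
Player 1's induced payoffs are 5, 17, 3, 10, so Player 1 commits to B. Subgame-perfect outcome: (B, X) with payoffs (17, 19).
Under simultaneous play:
Player 1's best replies: W→B; X→B; Y→D; Z→A.
Player 2's best replies: A→Y; B→X; C→X; D→W.
The unique mutual best reply is (B, X), giving (17, 19).
Sequential outcome (B, X) coincides with the Nash profile (B, X).

yes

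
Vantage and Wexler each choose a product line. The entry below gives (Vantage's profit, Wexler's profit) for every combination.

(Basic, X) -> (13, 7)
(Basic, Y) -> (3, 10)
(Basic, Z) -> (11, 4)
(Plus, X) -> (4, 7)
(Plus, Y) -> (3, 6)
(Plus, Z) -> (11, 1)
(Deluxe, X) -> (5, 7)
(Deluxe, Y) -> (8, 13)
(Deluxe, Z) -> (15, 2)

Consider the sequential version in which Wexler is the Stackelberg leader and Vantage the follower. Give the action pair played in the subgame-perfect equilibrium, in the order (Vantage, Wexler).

Vantage best-responds to each possible Wexler move:
- X → Vantage plays Basic (best of 13, 4, 5); Wexler gets 7.
- Y → Vantage plays Deluxe (best of 3, 3, 8); Wexler gets 13.
- Z → Vantage plays Deluxe (best of 11, 11, 15); Wexler gets 2.
Wexler's induced payoffs are 7, 13, 2, so Wexler commits to Y. Subgame-perfect outcome: (Deluxe, Y) with payoffs (8, 13).

(Deluxe, Y)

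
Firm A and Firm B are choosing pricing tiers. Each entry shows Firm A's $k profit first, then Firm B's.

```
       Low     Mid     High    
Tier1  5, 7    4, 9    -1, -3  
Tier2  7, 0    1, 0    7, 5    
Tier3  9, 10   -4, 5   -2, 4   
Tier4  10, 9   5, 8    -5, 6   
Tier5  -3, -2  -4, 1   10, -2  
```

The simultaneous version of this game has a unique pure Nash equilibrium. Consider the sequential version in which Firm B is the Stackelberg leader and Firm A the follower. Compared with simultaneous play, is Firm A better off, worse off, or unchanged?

Work backward from Firm A's decision.
- Low: BR = Tier4, leader payoff 9.
- Mid: BR = Tier4, leader payoff 8.
- High: BR = Tier5, leader payoff -2.
Maximizing over 9, 8, -2, Firm B chooses Low. Subgame-perfect outcome: (Tier4, Low) with payoffs (10, 9).
For the simultaneous game, intersect best replies.
Firm A's best replies: Low→Tier4; Mid→Tier4; High→Tier5.
Firm B's best replies: Tier1→Mid; Tier2→High; Tier3→Low; Tier4→Low; Tier5→Mid.
The unique mutual best reply is (Tier4, Low), giving (10, 9).
Firm A earns 10 sequentially versus 10 at the Nash outcome: unchanged.

unchanged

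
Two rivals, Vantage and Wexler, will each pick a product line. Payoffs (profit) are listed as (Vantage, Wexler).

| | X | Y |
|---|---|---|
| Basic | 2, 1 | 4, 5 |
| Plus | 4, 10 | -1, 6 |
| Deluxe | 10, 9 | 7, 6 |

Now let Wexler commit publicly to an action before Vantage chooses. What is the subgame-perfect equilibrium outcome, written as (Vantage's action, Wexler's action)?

Vantage best-responds to each possible Wexler move:
- X: BR = Deluxe, leader payoff 9.
- Y: BR = Deluxe, leader payoff 6.
Maximizing over 9, 6, Wexler chooses X. Subgame-perfect outcome: (Deluxe, X) with payoffs (10, 9).

(Deluxe, X)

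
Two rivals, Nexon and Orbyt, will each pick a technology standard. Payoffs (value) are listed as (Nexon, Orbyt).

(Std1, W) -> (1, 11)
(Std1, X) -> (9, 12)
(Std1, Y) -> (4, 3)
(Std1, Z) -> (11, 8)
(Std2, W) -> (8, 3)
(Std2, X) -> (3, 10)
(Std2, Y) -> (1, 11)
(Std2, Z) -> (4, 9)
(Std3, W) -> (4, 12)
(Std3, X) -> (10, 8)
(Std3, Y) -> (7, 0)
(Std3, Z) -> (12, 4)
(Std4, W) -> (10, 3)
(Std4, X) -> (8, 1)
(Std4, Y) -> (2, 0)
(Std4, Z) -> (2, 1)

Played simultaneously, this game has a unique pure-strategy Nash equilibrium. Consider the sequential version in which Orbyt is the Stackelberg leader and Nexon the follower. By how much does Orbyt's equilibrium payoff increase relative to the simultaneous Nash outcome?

Work backward from Nexon's decision.
- W: Nexon compares 1, 8, 4, 10 and picks Std4; Orbyt would get 3.
- X: Nexon compares 9, 3, 10, 8 and picks Std3; Orbyt would get 8.
- Y: Nexon compares 4, 1, 7, 2 and picks Std3; Orbyt would get 0.
- Z: Nexon compares 11, 4, 12, 2 and picks Std3; Orbyt would get 4.
Among 3, 8, 0, 4, the best is 8 at X. Subgame-perfect outcome: (Std3, X) with payoffs (10, 8).
Now find the simultaneous Nash equilibrium.
Nexon's best replies: W→Std4; X→Std3; Y→Std3; Z→Std3.
Orbyt's best replies: Std1→X; Std2→Y; Std3→W; Std4→W.
Only (Std4, W) has each player best-responding; Nash payoffs (10, 3).
Orbyt's commitment gain: 8 − 3 = 5.

5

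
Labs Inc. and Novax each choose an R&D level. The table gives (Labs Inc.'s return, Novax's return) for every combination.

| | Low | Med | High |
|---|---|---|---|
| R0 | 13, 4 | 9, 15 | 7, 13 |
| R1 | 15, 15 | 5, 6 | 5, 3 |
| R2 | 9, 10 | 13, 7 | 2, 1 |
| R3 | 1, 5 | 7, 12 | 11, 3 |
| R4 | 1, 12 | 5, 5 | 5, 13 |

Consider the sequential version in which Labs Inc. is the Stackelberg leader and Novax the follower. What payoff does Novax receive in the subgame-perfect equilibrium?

Work backward from Novax's decision.
- R0 → Novax plays Med (best of 4, 15, 13); Labs Inc. gets 9.
- R1 → Novax plays Low (best of 15, 6, 3); Labs Inc. gets 15.
- R2 → Novax plays Low (best of 10, 7, 1); Labs Inc. gets 9.
- R3 → Novax plays Med (best of 5, 12, 3); Labs Inc. gets 7.
- R4 → Novax plays High (best of 12, 5, 13); Labs Inc. gets 5.
Labs Inc.'s induced payoffs are 9, 15, 9, 7, 5, so Labs Inc. commits to R1. Subgame-perfect outcome: (R1, Low) with payoffs (15, 15).

15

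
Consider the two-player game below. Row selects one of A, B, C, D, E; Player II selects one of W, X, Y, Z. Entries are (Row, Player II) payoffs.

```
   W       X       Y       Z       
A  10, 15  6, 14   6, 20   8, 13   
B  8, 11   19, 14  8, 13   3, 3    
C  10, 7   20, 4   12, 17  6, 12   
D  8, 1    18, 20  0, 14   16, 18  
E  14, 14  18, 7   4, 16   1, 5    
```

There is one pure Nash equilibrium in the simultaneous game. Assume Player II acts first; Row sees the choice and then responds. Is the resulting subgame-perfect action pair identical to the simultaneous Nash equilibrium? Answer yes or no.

Backward induction with Player II moving first.
- W: BR = E, leader payoff 14.
- X: BR = C, leader payoff 4.
- Y: BR = C, leader payoff 17.
- Z: BR = D, leader payoff 18.
Maximizing over 14, 4, 17, 18, Player II chooses Z. Subgame-perfect outcome: (D, Z) with payoffs (16, 18).
For the simultaneous game, intersect best replies.
Row's best replies: W→E; X→C; Y→C; Z→D.
Player II's best replies: A→Y; B→X; C→Y; D→X; E→Y.
The unique mutual best reply is (C, Y), giving (12, 17).
Sequential outcome (D, Z) differs from the Nash profile (C, Y).

no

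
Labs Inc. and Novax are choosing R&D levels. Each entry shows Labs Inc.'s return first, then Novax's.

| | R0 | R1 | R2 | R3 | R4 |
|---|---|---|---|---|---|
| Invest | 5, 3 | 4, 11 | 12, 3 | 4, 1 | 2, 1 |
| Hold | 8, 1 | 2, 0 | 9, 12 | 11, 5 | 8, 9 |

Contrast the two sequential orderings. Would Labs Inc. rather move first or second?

If Labs Inc. leads: Novax's best replies are Invest→R1, Hold→R2; Labs Inc.'s induced payoffs 4, 9; outcome (Hold, R2), payoffs (9, 12).
If Novax leads: Labs Inc.'s best replies are R0→Hold, R1→Invest, R2→Invest, R3→Hold, R4→Hold; Novax's induced payoffs 1, 11, 3, 5, 9; outcome (Invest, R1), payoffs (4, 11).
Labs Inc. gets 9 moving first and 4 moving second, so Labs Inc. prefers to move first.

first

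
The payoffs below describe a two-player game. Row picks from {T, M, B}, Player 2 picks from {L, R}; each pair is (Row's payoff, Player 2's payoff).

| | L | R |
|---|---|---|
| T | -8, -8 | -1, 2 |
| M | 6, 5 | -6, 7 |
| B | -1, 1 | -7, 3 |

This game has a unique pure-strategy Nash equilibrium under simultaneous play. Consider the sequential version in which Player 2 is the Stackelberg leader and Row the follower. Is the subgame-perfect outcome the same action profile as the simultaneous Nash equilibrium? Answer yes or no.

Work backward from Row's decision.
- L: Row compares -8, 6, -1 and picks M; Player 2 would get 5.
- R: Row compares -1, -6, -7 and picks T; Player 2 would get 2.
Maximizing over 5, 2, Player 2 chooses L. Subgame-perfect outcome: (M, L) with payoffs (6, 5).
Now find the simultaneous Nash equilibrium.
Row's best replies: L→M; R→T.
Player 2's best replies: T→R; M→R; B→R.
The unique mutual best reply is (T, R), giving (-1, 2).
Sequential outcome (M, L) differs from the Nash profile (T, R).

no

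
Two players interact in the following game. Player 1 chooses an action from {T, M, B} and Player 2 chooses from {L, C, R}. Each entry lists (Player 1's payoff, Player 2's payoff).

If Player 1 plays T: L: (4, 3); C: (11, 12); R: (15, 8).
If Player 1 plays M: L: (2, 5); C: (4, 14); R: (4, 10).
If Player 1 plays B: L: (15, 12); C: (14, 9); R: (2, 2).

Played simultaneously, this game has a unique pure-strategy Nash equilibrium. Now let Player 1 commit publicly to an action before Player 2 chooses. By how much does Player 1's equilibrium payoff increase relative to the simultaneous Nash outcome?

Player 2 best-responds to each possible Player 1 move:
- T: BR = C, leader payoff 11.
- M: BR = C, leader payoff 4.
- B: BR = L, leader payoff 15.
Maximizing over 11, 4, 15, Player 1 chooses B. Subgame-perfect outcome: (B, L) with payoffs (15, 12).
For the simultaneous game, intersect best replies.
Player 1's best replies: L→B; C→B; R→T.
Player 2's best replies: T→C; M→C; B→L.
The unique mutual best reply is (B, L), giving (15, 12).
Player 1's commitment gain: 15 − 15 = 0.

0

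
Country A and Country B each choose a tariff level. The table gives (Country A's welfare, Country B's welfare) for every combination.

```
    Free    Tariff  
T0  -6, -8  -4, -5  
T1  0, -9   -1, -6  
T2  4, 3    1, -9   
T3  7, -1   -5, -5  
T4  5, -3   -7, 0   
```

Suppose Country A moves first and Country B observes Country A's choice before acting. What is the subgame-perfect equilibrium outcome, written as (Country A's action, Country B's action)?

Country B best-responds to each possible Country A move:
- T0 → Country B plays Tariff (best of -8, -5); Country A gets -4.
- T1 → Country B plays Tariff (best of -9, -6); Country A gets -1.
- T2 → Country B plays Free (best of 3, -9); Country A gets 4.
- T3 → Country B plays Free (best of -1, -5); Country A gets 7.
- T4 → Country B plays Tariff (best of -3, 0); Country A gets -7.
Country A's induced payoffs are -4, -1, 4, 7, -7, so Country A commits to T3. Subgame-perfect outcome: (T3, Free) with payoffs (7, -1).

(T3, Free)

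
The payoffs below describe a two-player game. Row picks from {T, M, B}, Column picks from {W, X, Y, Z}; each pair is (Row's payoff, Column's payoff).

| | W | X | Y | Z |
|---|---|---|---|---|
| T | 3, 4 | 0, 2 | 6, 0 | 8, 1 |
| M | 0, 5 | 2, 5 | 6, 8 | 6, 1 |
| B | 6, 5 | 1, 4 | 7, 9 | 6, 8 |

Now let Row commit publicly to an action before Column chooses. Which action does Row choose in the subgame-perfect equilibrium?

Solve by backward induction (Row leads).
- T → Column plays W (best of 4, 2, 0, 1); Row gets 3.
- M → Column plays Y (best of 5, 5, 8, 1); Row gets 6.
- B → Column plays Y (best of 5, 4, 9, 8); Row gets 7.
Maximizing over 3, 6, 7, Row chooses B. Subgame-perfect outcome: (B, Y) with payoffs (7, 9).

B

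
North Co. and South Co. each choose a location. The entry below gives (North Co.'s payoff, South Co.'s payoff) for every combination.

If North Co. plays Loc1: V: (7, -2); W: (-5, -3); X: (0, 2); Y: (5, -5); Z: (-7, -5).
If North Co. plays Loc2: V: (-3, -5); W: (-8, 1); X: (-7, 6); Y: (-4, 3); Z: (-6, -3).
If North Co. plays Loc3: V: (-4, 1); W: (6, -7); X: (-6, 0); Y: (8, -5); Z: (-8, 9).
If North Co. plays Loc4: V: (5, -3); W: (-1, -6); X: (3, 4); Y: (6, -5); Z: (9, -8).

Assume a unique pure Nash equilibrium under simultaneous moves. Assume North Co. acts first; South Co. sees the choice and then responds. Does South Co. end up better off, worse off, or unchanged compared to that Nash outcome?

unchanged

Backward induction with North Co. moving first.
- Loc1: South Co. compares -2, -3, 2, -5, -5 and picks X; North Co. would get 0.
- Loc2: South Co. compares -5, 1, 6, 3, -3 and picks X; North Co. would get -7.
- Loc3: South Co. compares 1, -7, 0, -5, 9 and picks Z; North Co. would get -8.
- Loc4: South Co. compares -3, -6, 4, -5, -8 and picks X; North Co. would get 3.
Among 0, -7, -8, 3, the best is 3 at Loc4. Subgame-perfect outcome: (Loc4, X) with payoffs (3, 4).
Under simultaneous play:
North Co.'s best replies: V→Loc1; W→Loc3; X→Loc4; Y→Loc3; Z→Loc4.
South Co.'s best replies: Loc1→X; Loc2→X; Loc3→Z; Loc4→X.
Only (Loc4, X) has each player best-responding; Nash payoffs (3, 4).
South Co. earns 4 sequentially versus 4 at the Nash outcome: unchanged.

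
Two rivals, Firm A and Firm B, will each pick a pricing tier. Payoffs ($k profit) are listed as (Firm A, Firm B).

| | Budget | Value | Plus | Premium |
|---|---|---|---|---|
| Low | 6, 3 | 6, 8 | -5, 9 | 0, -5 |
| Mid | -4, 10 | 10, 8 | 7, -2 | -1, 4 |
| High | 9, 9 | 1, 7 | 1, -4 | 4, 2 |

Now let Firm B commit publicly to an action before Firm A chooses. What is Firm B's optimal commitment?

Budget

Backward induction with Firm B moving first.
- Budget → Firm A plays High (best of 6, -4, 9); Firm B gets 9.
- Value → Firm A plays Mid (best of 6, 10, 1); Firm B gets 8.
- Plus → Firm A plays Mid (best of -5, 7, 1); Firm B gets -2.
- Premium → Firm A plays High (best of 0, -1, 4); Firm B gets 2.
Maximizing over 9, 8, -2, 2, Firm B chooses Budget. Subgame-perfect outcome: (High, Budget) with payoffs (9, 9).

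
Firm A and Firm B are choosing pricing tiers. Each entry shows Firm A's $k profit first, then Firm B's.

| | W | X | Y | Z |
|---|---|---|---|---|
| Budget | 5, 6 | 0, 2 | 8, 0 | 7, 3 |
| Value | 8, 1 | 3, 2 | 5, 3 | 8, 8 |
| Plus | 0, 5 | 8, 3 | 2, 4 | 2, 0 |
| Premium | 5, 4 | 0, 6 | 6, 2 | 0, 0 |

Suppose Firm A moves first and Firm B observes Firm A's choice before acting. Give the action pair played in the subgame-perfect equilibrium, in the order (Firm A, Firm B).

Work backward from Firm B's decision.
- Budget: Firm B compares 6, 2, 0, 3 and picks W; Firm A would get 5.
- Value: Firm B compares 1, 2, 3, 8 and picks Z; Firm A would get 8.
- Plus: Firm B compares 5, 3, 4, 0 and picks W; Firm A would get 0.
- Premium: Firm B compares 4, 6, 2, 0 and picks X; Firm A would get 0.
Maximizing over 5, 8, 0, 0, Firm A chooses Value. Subgame-perfect outcome: (Value, Z) with payoffs (8, 8).

(Value, Z)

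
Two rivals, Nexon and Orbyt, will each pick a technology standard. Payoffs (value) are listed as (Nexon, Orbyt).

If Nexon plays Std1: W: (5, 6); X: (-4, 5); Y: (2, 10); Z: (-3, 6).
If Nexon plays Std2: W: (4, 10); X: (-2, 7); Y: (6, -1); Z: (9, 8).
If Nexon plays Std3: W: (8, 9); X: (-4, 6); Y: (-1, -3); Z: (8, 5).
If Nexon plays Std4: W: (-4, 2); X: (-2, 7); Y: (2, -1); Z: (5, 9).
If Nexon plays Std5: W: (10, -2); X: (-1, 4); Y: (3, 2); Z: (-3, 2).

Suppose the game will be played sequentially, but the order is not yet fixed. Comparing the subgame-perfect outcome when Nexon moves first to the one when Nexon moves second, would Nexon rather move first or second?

If Nexon leads: Orbyt's best replies are Std1→Y, Std2→W, Std3→W, Std4→Z, Std5→X; Nexon's induced payoffs 2, 4, 8, 5, -1; outcome (Std3, W), payoffs (8, 9).
If Orbyt leads: Nexon's best replies are W→Std5, X→Std5, Y→Std2, Z→Std2; Orbyt's induced payoffs -2, 4, -1, 8; outcome (Std2, Z), payoffs (9, 8).
Nexon gets 8 moving first and 9 moving second, so Nexon prefers to move second.

second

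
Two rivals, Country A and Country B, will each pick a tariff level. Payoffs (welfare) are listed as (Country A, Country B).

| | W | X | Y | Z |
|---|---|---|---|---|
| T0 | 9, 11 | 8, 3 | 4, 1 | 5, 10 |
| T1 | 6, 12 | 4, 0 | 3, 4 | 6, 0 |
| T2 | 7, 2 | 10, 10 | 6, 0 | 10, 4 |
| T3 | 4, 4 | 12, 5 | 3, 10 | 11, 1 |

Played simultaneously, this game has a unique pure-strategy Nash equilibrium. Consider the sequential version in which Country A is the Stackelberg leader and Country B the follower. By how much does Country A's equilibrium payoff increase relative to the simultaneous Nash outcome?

Backward induction with Country A moving first.
- T0 → Country B plays W (best of 11, 3, 1, 10); Country A gets 9.
- T1 → Country B plays W (best of 12, 0, 4, 0); Country A gets 6.
- T2 → Country B plays X (best of 2, 10, 0, 4); Country A gets 10.
- T3 → Country B plays Y (best of 4, 5, 10, 1); Country A gets 3.
Country A's induced payoffs are 9, 6, 10, 3, so Country A commits to T2. Subgame-perfect outcome: (T2, X) with payoffs (10, 10).
For the simultaneous game, intersect best replies.
Country A's best replies: W→T0; X→T3; Y→T2; Z→T3.
Country B's best replies: T0→W; T1→W; T2→X; T3→Y.
Only (T0, W) has each player best-responding; Nash payoffs (9, 11).
Country A's commitment gain: 10 − 9 = 1.

1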